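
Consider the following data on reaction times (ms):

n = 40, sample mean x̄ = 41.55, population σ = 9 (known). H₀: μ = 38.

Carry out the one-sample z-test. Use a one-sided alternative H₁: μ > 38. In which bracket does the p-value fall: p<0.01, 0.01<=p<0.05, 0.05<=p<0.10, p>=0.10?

p-value bracket: p<0.01

SE = σ/√n = 9/√40 = 1.4230
z = (x̄−μ₀)/SE = (41.55−38)/1.4230 = 2.4947
p-value (one-sided, H₁ greater) = 0.00630
→ bracket: p<0.01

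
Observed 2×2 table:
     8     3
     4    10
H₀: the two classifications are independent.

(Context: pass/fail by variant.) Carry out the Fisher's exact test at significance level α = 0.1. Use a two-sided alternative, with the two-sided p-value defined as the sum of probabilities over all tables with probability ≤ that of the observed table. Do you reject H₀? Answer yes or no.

reject H₀: yes

Margins: r₁=11, r₂=14, c₁=12, c₂=13, n=25
p_obs = C(11,8)·C(14,4)/C(25,12); sum pmf over tables with pmf ≤ p_obs
p-value (two-sided) = 0.04718
At α=0.1: p < α → reject H₀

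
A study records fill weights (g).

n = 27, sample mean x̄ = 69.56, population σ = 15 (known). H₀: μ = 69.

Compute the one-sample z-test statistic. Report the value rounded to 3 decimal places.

test statistic = 0.194

SE = σ/√n = 15/√27 = 2.8868
z = (x̄−μ₀)/SE = (69.56−69)/2.8868 = 0.1940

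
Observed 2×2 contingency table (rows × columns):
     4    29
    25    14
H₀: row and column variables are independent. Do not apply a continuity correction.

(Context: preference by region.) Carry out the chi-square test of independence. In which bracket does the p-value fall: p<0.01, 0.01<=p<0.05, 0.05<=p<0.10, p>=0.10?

Row totals [33, 39], col totals [29, 43], n=72
χ² = (4−13.29)²/13.29 + (29−19.71)²/19.71 + (25−15.71)²/15.71 + (14−23.29)²/23.29 = 20.0789
df = 1
p-value (upper-tail) = 0.00001
→ bracket: p<0.01

p-value bracket: p<0.01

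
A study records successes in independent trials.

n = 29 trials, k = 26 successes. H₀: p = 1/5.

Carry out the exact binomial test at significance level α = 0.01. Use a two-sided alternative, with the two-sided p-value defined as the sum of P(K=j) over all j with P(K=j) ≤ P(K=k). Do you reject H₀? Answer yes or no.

Exact binomial: n=29, k=26, p₀=1/5=0.2000
P(X=j) = C(n,j)·p₀^j·(1−p₀)^(n−j); p = Σ P(X=j) over j with P(X=j) ≤ P(X=26)
p-value (two-sided) = 0.00000
At α=0.01: p < α → reject H₀

reject H₀: yes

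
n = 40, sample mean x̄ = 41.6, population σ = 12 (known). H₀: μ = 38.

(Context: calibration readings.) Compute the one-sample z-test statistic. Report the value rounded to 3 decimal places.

test statistic = 1.897

SE = σ/√n = 12/√40 = 1.8974
z = (x̄−μ₀)/SE = (41.6−38)/1.8974 = 1.8974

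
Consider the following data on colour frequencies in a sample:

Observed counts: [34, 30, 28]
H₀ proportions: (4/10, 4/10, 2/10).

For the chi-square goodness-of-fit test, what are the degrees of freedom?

df = k − 1 = 3 − 1 = 2

degrees of freedom = 2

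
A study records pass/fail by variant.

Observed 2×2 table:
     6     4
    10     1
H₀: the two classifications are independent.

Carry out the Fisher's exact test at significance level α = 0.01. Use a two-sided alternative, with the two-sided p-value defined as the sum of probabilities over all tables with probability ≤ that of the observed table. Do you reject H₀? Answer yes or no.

reject H₀: no

Margins: r₁=10, r₂=11, c₁=16, c₂=5, n=21
p_obs = C(10,6)·C(11,10)/C(21,16); sum pmf over tables with pmf ≤ p_obs
p-value (two-sided) = 0.14861
At α=0.01: p ≥ α → fail to reject H₀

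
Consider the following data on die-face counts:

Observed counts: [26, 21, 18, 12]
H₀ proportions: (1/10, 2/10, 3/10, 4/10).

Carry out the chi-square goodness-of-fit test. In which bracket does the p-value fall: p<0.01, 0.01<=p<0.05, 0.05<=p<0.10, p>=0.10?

p-value bracket: p<0.01

n = 77; E_i = n·p_i = [7.70, 15.40, 23.10, 30.80]
χ² = (26−7.70)²/7.70 + (21−15.40)²/15.40 + (18−23.10)²/23.10 + (12−30.80)²/30.80 = 58.1299
df = 3
p-value (upper-tail) = 0.00000
→ bracket: p<0.01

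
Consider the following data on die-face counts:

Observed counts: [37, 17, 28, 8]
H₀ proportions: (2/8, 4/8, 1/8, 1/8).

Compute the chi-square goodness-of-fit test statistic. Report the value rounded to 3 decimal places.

test statistic = 52.644

n = 90; E_i = n·p_i = [22.50, 45.00, 11.25, 11.25]
χ² = (37−22.50)²/22.50 + (17−45.00)²/45.00 + (28−11.25)²/11.25 + (8−11.25)²/11.25 = 52.6444
df = 3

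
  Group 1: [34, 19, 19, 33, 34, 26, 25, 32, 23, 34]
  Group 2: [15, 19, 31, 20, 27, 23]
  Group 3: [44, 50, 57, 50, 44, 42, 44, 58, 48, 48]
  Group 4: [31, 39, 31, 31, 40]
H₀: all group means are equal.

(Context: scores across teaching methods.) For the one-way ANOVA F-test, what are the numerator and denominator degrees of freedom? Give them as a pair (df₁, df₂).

degrees of freedom = [3, 27]

k = 4 groups, N = 31 total
df = (k−1, N−k) = (4−1, 31−4) = (3, 27)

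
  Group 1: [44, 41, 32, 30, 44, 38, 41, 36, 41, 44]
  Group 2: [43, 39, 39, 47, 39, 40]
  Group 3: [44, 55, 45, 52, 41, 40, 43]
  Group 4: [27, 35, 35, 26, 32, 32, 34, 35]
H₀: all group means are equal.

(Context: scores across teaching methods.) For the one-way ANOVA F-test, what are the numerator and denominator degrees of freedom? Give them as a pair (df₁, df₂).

k = 4 groups, N = 31 total
df = (k−1, N−k) = (4−1, 31−4) = (3, 27)

degrees of freedom = [3, 27]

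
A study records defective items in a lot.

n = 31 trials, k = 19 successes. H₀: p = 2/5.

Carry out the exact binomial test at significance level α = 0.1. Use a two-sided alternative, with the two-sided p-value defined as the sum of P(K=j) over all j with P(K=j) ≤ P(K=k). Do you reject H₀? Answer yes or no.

reject H₀: yes

Exact binomial: n=31, k=19, p₀=2/5=0.4000
P(X=j) = C(n,j)·p₀^j·(1−p₀)^(n−j); p = Σ P(X=j) over j with P(X=j) ≤ P(X=19)
p-value (two-sided) = 0.01748
At α=0.1: p < α → reject H₀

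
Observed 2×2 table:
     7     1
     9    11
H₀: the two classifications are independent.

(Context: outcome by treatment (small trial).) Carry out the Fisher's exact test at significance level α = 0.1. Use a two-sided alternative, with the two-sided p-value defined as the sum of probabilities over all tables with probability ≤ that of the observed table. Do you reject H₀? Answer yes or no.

Margins: r₁=8, r₂=20, c₁=16, c₂=12, n=28
p_obs = C(8,7)·C(20,9)/C(28,16); sum pmf over tables with pmf ≤ p_obs
p-value (two-sided) = 0.08822
At α=0.1: p < α → reject H₀

reject H₀: yes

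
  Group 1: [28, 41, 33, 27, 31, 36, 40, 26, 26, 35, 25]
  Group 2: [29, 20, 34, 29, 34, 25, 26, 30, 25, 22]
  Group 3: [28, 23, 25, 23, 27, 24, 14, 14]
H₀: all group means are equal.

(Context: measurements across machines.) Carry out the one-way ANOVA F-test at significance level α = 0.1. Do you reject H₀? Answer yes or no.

Group means [31.64, 27.40, 22.25], grand mean 27.586
SSB = Σnᵢ(x̄ᵢ−x̄)² = 408.589; SSW = ΣΣ(x−x̄ᵢ)² = 732.445
MSB = 408.589/2 = 204.2945; MSW = 732.445/26 = 28.1710
F = MSB/MSW = 7.2519
df = (2, 26)
p-value (upper-tail) = 0.00314
At α=0.1: p < α → reject H₀

reject H₀: yes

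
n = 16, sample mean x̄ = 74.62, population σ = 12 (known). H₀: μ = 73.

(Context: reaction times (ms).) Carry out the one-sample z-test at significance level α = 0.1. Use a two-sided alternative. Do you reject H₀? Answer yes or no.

SE = σ/√n = 12/√16 = 3.0000
z = (x̄−μ₀)/SE = (74.62−73)/3.0000 = 0.5400
p-value (two-sided) = 0.58920
At α=0.1: p ≥ α → fail to reject H₀

reject H₀: no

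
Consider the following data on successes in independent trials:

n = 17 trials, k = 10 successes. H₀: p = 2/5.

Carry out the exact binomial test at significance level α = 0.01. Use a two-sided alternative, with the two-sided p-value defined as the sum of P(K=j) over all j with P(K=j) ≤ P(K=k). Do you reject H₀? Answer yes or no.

reject H₀: no

Exact binomial: n=17, k=10, p₀=2/5=0.4000
P(X=j) = C(n,j)·p₀^j·(1−p₀)^(n−j); p = Σ P(X=j) over j with P(X=j) ≤ P(X=10)
p-value (two-sided) = 0.13832
At α=0.01: p ≥ α → fail to reject H₀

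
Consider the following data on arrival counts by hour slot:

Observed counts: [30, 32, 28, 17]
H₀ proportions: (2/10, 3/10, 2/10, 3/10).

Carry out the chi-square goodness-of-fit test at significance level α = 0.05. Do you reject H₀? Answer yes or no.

reject H₀: yes

n = 107; E_i = n·p_i = [21.40, 32.10, 21.40, 32.10]
χ² = (30−21.40)²/21.40 + (32−32.10)²/32.10 + (28−21.40)²/21.40 + (17−32.10)²/32.10 = 12.5950
df = 3
p-value (upper-tail) = 0.00560
At α=0.05: p < α → reject H₀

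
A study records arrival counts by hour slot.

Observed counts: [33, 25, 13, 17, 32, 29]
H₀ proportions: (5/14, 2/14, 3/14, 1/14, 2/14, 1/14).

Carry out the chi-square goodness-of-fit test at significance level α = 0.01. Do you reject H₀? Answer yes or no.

reject H₀: yes

n = 149; E_i = n·p_i = [53.21, 21.29, 31.93, 10.64, 21.29, 10.64]
χ² = (33−53.21)²/53.21 + (25−21.29)²/21.29 + (13−31.93)²/31.93 + (17−10.64)²/10.64 + (32−21.29)²/21.29 + (29−10.64)²/10.64 = 60.4018
df = 5
p-value (upper-tail) = 0.00000
At α=0.01: p < α → reject H₀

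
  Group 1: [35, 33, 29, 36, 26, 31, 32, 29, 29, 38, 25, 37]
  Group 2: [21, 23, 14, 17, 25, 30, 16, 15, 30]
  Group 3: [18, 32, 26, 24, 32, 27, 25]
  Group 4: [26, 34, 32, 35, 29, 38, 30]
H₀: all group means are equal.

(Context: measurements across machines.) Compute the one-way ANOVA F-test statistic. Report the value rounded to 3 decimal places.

test statistic = 9.802

Group means [31.67, 21.22, 26.29, 32.00], grand mean 27.971
SSB = Σnᵢ(x̄ᵢ−x̄)² = 707.321; SSW = ΣΣ(x−x̄ᵢ)² = 745.651
MSB = 707.321/3 = 235.7735; MSW = 745.651/31 = 24.0533
F = MSB/MSW = 9.8021
df = (3, 31)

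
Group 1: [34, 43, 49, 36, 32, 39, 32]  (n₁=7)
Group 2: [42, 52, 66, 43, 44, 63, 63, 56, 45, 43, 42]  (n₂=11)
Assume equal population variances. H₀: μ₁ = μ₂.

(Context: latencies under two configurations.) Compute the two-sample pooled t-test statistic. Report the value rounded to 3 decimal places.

x̄₁=37.857, s₁=6.309, n₁=7
x̄₂=50.818, s₂=9.558, n₂=11
s_p² = [6·6.309² + 10·9.558²]/16 = 72.0308
SE = √(s_p²·(1/7+1/11)) = 4.1035
t = (37.857−50.818)/4.1035 = -3.1586
df = 16

test statistic = -3.159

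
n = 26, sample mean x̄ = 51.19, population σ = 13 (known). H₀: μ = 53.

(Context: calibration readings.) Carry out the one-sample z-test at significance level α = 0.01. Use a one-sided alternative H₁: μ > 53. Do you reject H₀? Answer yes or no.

reject H₀: no

SE = σ/√n = 13/√26 = 2.5495
z = (x̄−μ₀)/SE = (51.19−53)/2.5495 = -0.7099
p-value (one-sided, H₁ greater) = 0.76113
At α=0.01: p ≥ α → fail to reject H₀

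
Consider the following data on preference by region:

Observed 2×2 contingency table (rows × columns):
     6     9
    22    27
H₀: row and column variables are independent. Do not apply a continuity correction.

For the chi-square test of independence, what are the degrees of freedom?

df = (r−1)(c−1) = (2−1)·(2−1) = 1

degrees of freedom = 1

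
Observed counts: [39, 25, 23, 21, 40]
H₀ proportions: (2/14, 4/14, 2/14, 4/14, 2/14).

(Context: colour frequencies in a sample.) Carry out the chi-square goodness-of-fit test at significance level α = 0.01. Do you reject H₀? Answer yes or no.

n = 148; E_i = n·p_i = [21.14, 42.29, 21.14, 42.29, 21.14]
χ² = (39−21.14)²/21.14 + (25−42.29)²/42.29 + (23−21.14)²/21.14 + (21−42.29)²/42.29 + (40−21.14)²/21.14 = 49.8446
df = 4
p-value (upper-tail) = 0.00000
At α=0.01: p < α → reject H₀

reject H₀: yes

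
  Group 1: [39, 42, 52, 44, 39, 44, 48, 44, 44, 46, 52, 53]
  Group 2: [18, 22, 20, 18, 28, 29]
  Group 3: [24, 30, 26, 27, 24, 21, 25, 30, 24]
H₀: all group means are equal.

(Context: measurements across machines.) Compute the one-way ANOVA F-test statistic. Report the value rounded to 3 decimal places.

Group means [45.58, 22.50, 25.67], grand mean 33.815
SSB = Σnᵢ(x̄ᵢ−x̄)² = 3027.657; SSW = ΣΣ(x−x̄ᵢ)² = 442.417
MSB = 3027.657/2 = 1513.8287; MSW = 442.417/24 = 18.4340
F = MSB/MSW = 82.1214
df = (2, 24)

test statistic = 82.121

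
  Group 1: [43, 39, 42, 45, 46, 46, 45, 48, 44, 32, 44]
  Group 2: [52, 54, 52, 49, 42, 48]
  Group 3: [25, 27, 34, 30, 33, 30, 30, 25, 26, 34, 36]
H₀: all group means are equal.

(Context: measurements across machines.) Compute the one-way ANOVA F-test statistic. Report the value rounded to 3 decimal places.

test statistic = 49.887

Group means [43.09, 49.50, 30.00], grand mean 39.321
SSB = Σnᵢ(x̄ᵢ−x̄)² = 1733.698; SSW = ΣΣ(x−x̄ᵢ)² = 434.409
MSB = 1733.698/2 = 866.8490; MSW = 434.409/25 = 17.3764
F = MSB/MSW = 49.8867
df = (2, 25)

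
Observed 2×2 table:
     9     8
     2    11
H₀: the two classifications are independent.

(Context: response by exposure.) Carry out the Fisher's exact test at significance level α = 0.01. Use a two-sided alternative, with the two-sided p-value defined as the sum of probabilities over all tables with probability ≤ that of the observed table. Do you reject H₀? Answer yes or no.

Margins: r₁=17, r₂=13, c₁=11, c₂=19, n=30
p_obs = C(17,9)·C(13,2)/C(30,11); sum pmf over tables with pmf ≤ p_obs
p-value (two-sided) = 0.05746
At α=0.01: p ≥ α → fail to reject H₀

reject H₀: no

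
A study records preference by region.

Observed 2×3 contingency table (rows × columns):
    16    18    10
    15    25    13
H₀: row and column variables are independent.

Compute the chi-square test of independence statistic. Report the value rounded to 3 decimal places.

Row totals [44, 53], col totals [31, 43, 23], n=97
χ² = (16−14.06)²/14.06 + (18−19.51)²/19.51 + (10−10.43)²/10.43 + (15−16.94)²/16.94 + (25−23.49)²/23.49 + (13−12.57)²/12.57 = 0.7344
df = 2

test statistic = 0.734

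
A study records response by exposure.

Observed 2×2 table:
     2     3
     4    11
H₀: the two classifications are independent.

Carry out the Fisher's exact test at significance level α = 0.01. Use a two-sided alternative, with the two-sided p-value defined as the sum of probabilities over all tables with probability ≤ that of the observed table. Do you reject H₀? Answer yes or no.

Margins: r₁=5, r₂=15, c₁=6, c₂=14, n=20
p_obs = C(5,2)·C(15,4)/C(20,6); sum pmf over tables with pmf ≤ p_obs
p-value (two-sided) = 0.61262
At α=0.01: p ≥ α → fail to reject H₀

reject H₀: no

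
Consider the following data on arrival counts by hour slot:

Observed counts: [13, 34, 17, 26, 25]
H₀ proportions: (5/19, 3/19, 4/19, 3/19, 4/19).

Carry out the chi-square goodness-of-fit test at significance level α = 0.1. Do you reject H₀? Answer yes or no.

n = 115; E_i = n·p_i = [30.26, 18.16, 24.21, 18.16, 24.21]
χ² = (13−30.26)²/30.26 + (34−18.16)²/18.16 + (17−24.21)²/24.21 + (26−18.16)²/18.16 + (25−24.21)²/24.21 = 29.2293
df = 4
p-value (upper-tail) = 0.00001
At α=0.1: p < α → reject H₀

reject H₀: yes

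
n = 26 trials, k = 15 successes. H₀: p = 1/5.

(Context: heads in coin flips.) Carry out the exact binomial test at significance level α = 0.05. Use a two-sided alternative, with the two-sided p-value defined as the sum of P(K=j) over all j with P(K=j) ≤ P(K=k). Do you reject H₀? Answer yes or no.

reject H₀: yes

Exact binomial: n=26, k=15, p₀=1/5=0.2000
P(X=j) = C(n,j)·p₀^j·(1−p₀)^(n−j); p = Σ P(X=j) over j with P(X=j) ≤ P(X=15)
p-value (two-sided) = 0.00003
At α=0.05: p < α → reject H₀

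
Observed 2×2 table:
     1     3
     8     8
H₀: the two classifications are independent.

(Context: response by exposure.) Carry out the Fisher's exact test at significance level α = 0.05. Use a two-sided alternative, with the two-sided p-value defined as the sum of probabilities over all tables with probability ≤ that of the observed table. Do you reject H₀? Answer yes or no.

reject H₀: no

Margins: r₁=4, r₂=16, c₁=9, c₂=11, n=20
p_obs = C(4,1)·C(16,8)/C(20,9); sum pmf over tables with pmf ≤ p_obs
p-value (two-sided) = 0.59133
At α=0.05: p ≥ α → fail to reject H₀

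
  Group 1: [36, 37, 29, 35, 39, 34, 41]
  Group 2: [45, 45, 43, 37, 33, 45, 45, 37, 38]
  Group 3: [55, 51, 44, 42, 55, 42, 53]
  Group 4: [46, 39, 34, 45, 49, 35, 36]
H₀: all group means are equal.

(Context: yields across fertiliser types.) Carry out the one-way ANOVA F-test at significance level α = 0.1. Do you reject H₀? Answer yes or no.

Group means [35.86, 40.89, 48.86, 40.57], grand mean 41.500
SSB = Σnᵢ(x̄ᵢ−x̄)² = 611.183; SSW = ΣΣ(x−x̄ᵢ)² = 694.317
MSB = 611.183/3 = 203.7275; MSW = 694.317/26 = 26.7045
F = MSB/MSW = 7.6290
df = (3, 26)
p-value (upper-tail) = 0.00081
At α=0.1: p < α → reject H₀

reject H₀: yes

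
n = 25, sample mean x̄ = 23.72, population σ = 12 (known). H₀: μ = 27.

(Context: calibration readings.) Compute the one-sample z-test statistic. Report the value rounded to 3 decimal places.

SE = σ/√n = 12/√25 = 2.4000
z = (x̄−μ₀)/SE = (23.72−27)/2.4000 = -1.3667

test statistic = -1.367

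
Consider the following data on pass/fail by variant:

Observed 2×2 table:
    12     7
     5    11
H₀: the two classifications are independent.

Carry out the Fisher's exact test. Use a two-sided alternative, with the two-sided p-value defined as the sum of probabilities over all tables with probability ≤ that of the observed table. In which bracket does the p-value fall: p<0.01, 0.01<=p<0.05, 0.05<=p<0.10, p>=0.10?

p-value bracket: 0.05<=p<0.10

Margins: r₁=19, r₂=16, c₁=17, c₂=18, n=35
p_obs = C(19,12)·C(16,5)/C(35,17); sum pmf over tables with pmf ≤ p_obs
p-value (two-sided) = 0.09222
→ bracket: 0.05<=p<0.10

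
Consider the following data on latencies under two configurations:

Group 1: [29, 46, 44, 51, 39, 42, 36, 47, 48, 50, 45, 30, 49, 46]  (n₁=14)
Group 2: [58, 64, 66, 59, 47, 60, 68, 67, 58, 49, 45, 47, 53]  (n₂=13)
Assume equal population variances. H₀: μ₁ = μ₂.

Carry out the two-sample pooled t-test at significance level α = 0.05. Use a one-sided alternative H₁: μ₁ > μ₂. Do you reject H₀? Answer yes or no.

reject H₀: no

x̄₁=43.000, s₁=7.038, n₁=14
x̄₂=57.000, s₂=8.114, n₂=13
s_p² = [13·7.038² + 12·8.114²]/25 = 57.3600
SE = √(s_p²·(1/14+1/13)) = 2.9171
t = (43.000−57.000)/2.9171 = -4.7993
df = 25
p-value (one-sided, H₁ greater) = 0.99997
At α=0.05: p ≥ α → fail to reject H₀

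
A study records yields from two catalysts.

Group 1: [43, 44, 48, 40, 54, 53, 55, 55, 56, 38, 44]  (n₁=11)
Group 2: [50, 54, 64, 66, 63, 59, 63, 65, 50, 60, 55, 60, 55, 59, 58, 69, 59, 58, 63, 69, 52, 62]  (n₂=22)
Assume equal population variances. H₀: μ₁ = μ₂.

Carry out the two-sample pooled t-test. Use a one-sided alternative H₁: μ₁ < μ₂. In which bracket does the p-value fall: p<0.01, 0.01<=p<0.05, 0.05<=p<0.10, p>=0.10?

p-value bracket: p<0.01

x̄₁=48.182, s₁=6.661, n₁=11
x̄₂=59.682, s₂=5.472, n₂=22
s_p² = [10·6.661² + 21·5.472²]/31 = 34.5938
SE = √(s_p²·(1/11+1/22)) = 2.1719
t = (48.182−59.682)/2.1719 = -5.2948
df = 31
p-value (one-sided, H₁ less) = 0.00000
→ bracket: p<0.01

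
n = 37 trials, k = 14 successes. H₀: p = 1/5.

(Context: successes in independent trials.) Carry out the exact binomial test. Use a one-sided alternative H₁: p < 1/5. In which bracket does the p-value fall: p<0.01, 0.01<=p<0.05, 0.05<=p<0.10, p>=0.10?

Exact binomial: n=37, k=14, p₀=1/5=0.2000
P(X≤14) from Σ C(n,i)·p₀^i·(1−p₀)^(n−i)
p-value (one-sided, H₁ less) = 0.99663
→ bracket: p>=0.10

p-value bracket: p>=0.10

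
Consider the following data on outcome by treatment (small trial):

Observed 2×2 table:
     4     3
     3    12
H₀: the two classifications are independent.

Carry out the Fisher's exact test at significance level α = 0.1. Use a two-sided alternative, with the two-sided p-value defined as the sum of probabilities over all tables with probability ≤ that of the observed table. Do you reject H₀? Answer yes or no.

reject H₀: no

Margins: r₁=7, r₂=15, c₁=7, c₂=15, n=22
p_obs = C(7,4)·C(15,3)/C(22,7); sum pmf over tables with pmf ≤ p_obs
p-value (two-sided) = 0.14466
At α=0.1: p ≥ α → fail to reject H₀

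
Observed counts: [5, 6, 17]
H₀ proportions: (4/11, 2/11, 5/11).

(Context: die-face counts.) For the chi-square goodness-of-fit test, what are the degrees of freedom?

degrees of freedom = 2

df = k − 1 = 3 − 1 = 2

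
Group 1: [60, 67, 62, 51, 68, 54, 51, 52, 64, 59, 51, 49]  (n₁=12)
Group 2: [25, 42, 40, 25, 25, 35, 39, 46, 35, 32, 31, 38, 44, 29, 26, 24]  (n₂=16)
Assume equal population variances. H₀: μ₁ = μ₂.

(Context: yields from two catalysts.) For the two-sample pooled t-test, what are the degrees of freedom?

degrees of freedom = 26

df = n₁ + n₂ − 2 = 12 + 16 − 2 = 26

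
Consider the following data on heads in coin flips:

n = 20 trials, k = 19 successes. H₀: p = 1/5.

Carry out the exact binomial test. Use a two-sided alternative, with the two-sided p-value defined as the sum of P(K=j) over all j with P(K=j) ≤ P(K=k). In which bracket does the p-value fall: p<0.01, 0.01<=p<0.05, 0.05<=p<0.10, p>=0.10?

Exact binomial: n=20, k=19, p₀=1/5=0.2000
P(X=j) = C(n,j)·p₀^j·(1−p₀)^(n−j); p = Σ P(X=j) over j with P(X=j) ≤ P(X=19)
p-value (two-sided) = 0.00000
→ bracket: p<0.01

p-value bracket: p<0.01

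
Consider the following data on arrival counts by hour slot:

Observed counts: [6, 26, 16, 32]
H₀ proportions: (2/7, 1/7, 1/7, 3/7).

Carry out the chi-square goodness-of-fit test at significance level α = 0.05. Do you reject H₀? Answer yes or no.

reject H₀: yes

n = 80; E_i = n·p_i = [22.86, 11.43, 11.43, 34.29]
χ² = (6−22.86)²/22.86 + (26−11.43)²/11.43 + (16−11.43)²/11.43 + (32−34.29)²/34.29 = 32.9917
df = 3
p-value (upper-tail) = 0.00000
At α=0.05: p < α → reject H₀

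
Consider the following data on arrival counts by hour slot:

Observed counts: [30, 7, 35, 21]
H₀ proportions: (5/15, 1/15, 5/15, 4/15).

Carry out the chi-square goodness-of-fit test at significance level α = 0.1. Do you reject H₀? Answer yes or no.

n = 93; E_i = n·p_i = [31.00, 6.20, 31.00, 24.80]
χ² = (30−31.00)²/31.00 + (7−6.20)²/6.20 + (35−31.00)²/31.00 + (21−24.80)²/24.80 = 1.2339
df = 3
p-value (upper-tail) = 0.74489
At α=0.1: p ≥ α → fail to reject H₀

reject H₀: no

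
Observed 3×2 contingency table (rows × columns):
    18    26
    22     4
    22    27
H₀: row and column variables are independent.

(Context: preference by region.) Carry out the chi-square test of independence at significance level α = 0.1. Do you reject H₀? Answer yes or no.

reject H₀: yes

Row totals [44, 26, 49], col totals [62, 57], n=119
χ² = (18−22.92)²/22.92 + (26−21.08)²/21.08 + (22−13.55)²/13.55 + (4−12.45)²/12.45 + (22−25.53)²/25.53 + (27−23.47)²/23.47 = 14.2413
df = 2
p-value (upper-tail) = 0.00081
At α=0.1: p < α → reject H₀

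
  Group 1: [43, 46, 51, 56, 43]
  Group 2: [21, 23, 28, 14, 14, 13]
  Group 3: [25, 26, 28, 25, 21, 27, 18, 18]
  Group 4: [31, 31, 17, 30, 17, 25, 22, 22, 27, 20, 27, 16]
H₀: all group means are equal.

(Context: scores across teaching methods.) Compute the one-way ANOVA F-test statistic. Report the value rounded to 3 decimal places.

Group means [47.80, 18.83, 23.50, 23.75], grand mean 26.613
SSB = Σnᵢ(x̄ᵢ−x̄)² = 2783.472; SSW = ΣΣ(x−x̄ᵢ)² = 761.883
MSB = 2783.472/3 = 927.8238; MSW = 761.883/27 = 28.2179
F = MSB/MSW = 32.8807
df = (3, 27)

test statistic = 32.881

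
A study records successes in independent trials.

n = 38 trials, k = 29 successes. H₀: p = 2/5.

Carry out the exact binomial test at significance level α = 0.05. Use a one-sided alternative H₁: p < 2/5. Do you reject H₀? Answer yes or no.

Exact binomial: n=38, k=29, p₀=2/5=0.4000
P(X≤29) from Σ C(n,i)·p₀^i·(1−p₀)^(n−i)
p-value (one-sided, H₁ less) = 1.00000
At α=0.05: p ≥ α → fail to reject H₀

reject H₀: no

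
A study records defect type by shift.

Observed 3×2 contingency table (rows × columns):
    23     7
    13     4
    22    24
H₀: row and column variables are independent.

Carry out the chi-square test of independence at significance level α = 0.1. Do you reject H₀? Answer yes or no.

Row totals [30, 17, 46], col totals [58, 35], n=93
χ² = (23−18.71)²/18.71 + (7−11.29)²/11.29 + (13−10.60)²/10.60 + (4−6.40)²/6.40 + (22−28.69)²/28.69 + (24−17.31)²/17.31 = 8.1983
df = 2
p-value (upper-tail) = 0.01659
At α=0.1: p < α → reject H₀

reject H₀: yes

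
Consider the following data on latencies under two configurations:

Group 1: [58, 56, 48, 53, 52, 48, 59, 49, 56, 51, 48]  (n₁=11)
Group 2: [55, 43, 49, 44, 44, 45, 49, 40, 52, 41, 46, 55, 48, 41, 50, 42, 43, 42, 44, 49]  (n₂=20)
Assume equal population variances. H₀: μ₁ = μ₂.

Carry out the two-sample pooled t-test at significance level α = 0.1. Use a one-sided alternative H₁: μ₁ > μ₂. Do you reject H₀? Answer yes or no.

x̄₁=52.545, s₁=4.156, n₁=11
x̄₂=46.100, s₂=4.553, n₂=20
s_p² = [10·4.156² + 19·4.553²]/29 = 19.5354
SE = √(s_p²·(1/11+1/20)) = 1.6591
t = (52.545−46.100)/1.6591 = 3.8848
df = 29
p-value (one-sided, H₁ greater) = 0.00027
At α=0.1: p < α → reject H₀

reject H₀: yes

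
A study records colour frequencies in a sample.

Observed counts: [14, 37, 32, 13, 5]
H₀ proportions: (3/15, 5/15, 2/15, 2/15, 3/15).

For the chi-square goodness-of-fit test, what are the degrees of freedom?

degrees of freedom = 4

df = k − 1 = 5 − 1 = 4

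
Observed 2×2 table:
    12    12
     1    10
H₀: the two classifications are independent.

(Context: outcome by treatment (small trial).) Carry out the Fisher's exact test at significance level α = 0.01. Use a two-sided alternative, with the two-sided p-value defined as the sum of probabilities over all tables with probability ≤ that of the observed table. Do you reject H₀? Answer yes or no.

reject H₀: no

Margins: r₁=24, r₂=11, c₁=13, c₂=22, n=35
p_obs = C(24,12)·C(11,1)/C(35,13); sum pmf over tables with pmf ≤ p_obs
p-value (two-sided) = 0.02700
At α=0.01: p ≥ α → fail to reject H₀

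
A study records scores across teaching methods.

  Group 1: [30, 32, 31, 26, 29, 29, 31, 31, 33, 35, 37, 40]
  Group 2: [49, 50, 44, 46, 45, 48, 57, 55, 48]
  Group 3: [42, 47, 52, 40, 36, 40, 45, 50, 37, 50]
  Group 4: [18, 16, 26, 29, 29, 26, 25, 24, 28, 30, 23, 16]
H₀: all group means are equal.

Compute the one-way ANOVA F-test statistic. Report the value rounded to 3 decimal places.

Group means [32.00, 49.11, 43.90, 24.17], grand mean 36.163
SSB = Σnᵢ(x̄ᵢ−x̄)² = 4042.405; SSW = ΣΣ(x−x̄ᵢ)² = 883.456
MSB = 4042.405/3 = 1347.4683; MSW = 883.456/39 = 22.6527
F = MSB/MSW = 59.4838
df = (3, 39)

test statistic = 59.484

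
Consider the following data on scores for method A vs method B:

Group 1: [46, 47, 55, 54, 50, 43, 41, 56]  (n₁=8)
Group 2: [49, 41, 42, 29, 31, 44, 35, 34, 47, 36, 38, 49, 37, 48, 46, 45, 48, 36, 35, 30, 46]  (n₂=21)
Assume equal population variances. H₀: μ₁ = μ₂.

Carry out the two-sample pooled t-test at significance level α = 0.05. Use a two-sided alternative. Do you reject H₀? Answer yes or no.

reject H₀: yes

x̄₁=49.000, s₁=5.657, n₁=8
x̄₂=40.286, s₂=6.664, n₂=21
s_p² = [7·5.657² + 20·6.664²]/27 = 41.1958
SE = √(s_p²·(1/8+1/21)) = 2.6667
t = (49.000−40.286)/2.6667 = 3.2678
df = 27
p-value (two-sided) = 0.00295
At α=0.05: p < α → reject H₀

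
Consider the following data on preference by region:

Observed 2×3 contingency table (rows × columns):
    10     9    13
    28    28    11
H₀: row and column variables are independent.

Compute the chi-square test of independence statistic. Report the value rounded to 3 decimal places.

test statistic = 6.944

Row totals [32, 67], col totals [38, 37, 24], n=99
χ² = (10−12.28)²/12.28 + (9−11.96)²/11.96 + (13−7.76)²/7.76 + (28−25.72)²/25.72 + (28−25.04)²/25.04 + (11−16.24)²/16.24 = 6.9439
df = 2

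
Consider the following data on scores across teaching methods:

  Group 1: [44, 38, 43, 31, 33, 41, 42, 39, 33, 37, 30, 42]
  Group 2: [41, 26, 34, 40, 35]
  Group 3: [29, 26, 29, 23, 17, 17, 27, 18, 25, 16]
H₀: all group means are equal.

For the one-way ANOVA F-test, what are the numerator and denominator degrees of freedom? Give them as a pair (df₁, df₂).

k = 3 groups, N = 27 total
df = (k−1, N−k) = (3−1, 27−3) = (2, 24)

degrees of freedom = [2, 24]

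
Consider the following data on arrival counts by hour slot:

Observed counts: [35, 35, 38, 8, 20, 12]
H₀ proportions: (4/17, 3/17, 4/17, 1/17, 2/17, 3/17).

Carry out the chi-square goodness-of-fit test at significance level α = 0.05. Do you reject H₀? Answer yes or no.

reject H₀: yes

n = 148; E_i = n·p_i = [34.82, 26.12, 34.82, 8.71, 17.41, 26.12]
χ² = (35−34.82)²/34.82 + (35−26.12)²/26.12 + (38−34.82)²/34.82 + (8−8.71)²/8.71 + (20−17.41)²/17.41 + (12−26.12)²/26.12 = 11.3846
df = 5
p-value (upper-tail) = 0.04427
At α=0.05: p < α → reject H₀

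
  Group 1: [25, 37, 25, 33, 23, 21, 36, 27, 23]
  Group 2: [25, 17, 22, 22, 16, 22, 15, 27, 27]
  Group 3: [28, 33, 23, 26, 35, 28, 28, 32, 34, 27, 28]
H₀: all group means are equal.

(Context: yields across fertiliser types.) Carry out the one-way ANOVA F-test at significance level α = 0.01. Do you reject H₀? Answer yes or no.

Group means [27.78, 21.44, 29.27], grand mean 26.379
SSB = Σnᵢ(x̄ᵢ−x̄)² = 328.868; SSW = ΣΣ(x−x̄ᵢ)² = 591.960
MSB = 328.868/2 = 164.4340; MSW = 591.960/26 = 22.7677
F = MSB/MSW = 7.2223
df = (2, 26)
p-value (upper-tail) = 0.00320
At α=0.01: p < α → reject H₀

reject H₀: yes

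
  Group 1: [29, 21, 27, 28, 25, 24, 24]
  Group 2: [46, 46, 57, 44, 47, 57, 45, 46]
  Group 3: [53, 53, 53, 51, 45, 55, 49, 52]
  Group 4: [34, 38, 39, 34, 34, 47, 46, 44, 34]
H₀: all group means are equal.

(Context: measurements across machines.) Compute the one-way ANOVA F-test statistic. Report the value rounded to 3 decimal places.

test statistic = 51.568

Group means [25.43, 48.50, 51.38, 38.89], grand mean 41.469
SSB = Σnᵢ(x̄ᵢ−x̄)² = 3041.491; SSW = ΣΣ(x−x̄ᵢ)² = 550.478
MSB = 3041.491/3 = 1013.8302; MSW = 550.478/28 = 19.6599
F = MSB/MSW = 51.5683
df = (3, 28)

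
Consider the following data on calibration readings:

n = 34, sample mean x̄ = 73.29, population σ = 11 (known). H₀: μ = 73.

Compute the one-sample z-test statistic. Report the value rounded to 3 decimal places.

SE = σ/√n = 11/√34 = 1.8865
z = (x̄−μ₀)/SE = (73.29−73)/1.8865 = 0.1537

test statistic = 0.154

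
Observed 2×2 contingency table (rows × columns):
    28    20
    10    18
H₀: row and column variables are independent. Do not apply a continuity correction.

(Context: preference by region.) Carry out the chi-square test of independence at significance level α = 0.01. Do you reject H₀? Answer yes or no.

Row totals [48, 28], col totals [38, 38], n=76
χ² = (28−24.00)²/24.00 + (20−24.00)²/24.00 + (10−14.00)²/14.00 + (18−14.00)²/14.00 = 3.6190
df = 1
p-value (upper-tail) = 0.05712
At α=0.01: p ≥ α → fail to reject H₀

reject H₀: no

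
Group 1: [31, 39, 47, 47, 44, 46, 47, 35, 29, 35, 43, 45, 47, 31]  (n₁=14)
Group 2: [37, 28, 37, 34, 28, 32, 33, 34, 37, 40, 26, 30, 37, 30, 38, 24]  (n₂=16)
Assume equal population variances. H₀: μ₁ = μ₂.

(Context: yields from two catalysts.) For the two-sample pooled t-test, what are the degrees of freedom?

df = n₁ + n₂ − 2 = 14 + 16 − 2 = 28

degrees of freedom = 28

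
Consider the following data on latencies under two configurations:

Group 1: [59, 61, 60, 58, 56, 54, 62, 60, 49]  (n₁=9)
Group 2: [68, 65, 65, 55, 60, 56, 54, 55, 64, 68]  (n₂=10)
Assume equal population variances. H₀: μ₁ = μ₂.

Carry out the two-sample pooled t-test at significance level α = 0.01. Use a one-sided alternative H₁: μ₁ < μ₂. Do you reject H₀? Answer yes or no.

reject H₀: no

x̄₁=57.667, s₁=4.093, n₁=9
x̄₂=61.000, s₂=5.637, n₂=10
s_p² = [8·4.093² + 9·5.637²]/17 = 24.7059
SE = √(s_p²·(1/9+1/10)) = 2.2838
t = (57.667−61.000)/2.2838 = -1.4596
df = 17
p-value (one-sided, H₁ less) = 0.08132
At α=0.01: p ≥ α → fail to reject H₀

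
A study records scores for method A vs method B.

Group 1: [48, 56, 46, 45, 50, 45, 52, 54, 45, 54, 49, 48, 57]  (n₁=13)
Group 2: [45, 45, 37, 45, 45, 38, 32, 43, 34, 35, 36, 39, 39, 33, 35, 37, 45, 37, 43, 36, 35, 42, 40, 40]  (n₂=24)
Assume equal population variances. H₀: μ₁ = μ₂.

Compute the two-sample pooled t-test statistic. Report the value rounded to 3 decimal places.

x̄₁=49.923, s₁=4.291, n₁=13
x̄₂=39.000, s₂=4.232, n₂=24
s_p² = [12·4.291² + 23·4.232²]/35 = 18.0835
SE = √(s_p²·(1/13+1/24)) = 1.4644
t = (49.923−39.000)/1.4644 = 7.4590
df = 35

test statistic = 7.459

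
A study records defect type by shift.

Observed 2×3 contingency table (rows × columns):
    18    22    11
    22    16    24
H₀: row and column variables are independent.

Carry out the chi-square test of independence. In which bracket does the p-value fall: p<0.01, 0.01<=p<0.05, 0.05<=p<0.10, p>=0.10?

p-value bracket: 0.05<=p<0.10

Row totals [51, 62], col totals [40, 38, 35], n=113
χ² = (18−18.05)²/18.05 + (22−17.15)²/17.15 + (11−15.80)²/15.80 + (22−21.95)²/21.95 + (16−20.85)²/20.85 + (24−19.20)²/19.20 = 5.1540
df = 2
p-value (upper-tail) = 0.07600
→ bracket: 0.05<=p<0.10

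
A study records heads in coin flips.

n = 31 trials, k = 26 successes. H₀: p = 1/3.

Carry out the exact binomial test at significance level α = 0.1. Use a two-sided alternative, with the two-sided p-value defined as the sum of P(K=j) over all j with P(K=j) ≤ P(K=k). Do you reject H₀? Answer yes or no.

reject H₀: yes

Exact binomial: n=31, k=26, p₀=1/3=0.3333
P(X=j) = C(n,j)·p₀^j·(1−p₀)^(n−j); p = Σ P(X=j) over j with P(X=j) ≤ P(X=26)
p-value (two-sided) = 0.00000
At α=0.1: p < α → reject H₀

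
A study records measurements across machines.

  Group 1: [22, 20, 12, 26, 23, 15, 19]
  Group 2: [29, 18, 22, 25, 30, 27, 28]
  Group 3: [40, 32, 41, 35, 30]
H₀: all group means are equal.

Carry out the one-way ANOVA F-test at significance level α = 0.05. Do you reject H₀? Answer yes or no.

reject H₀: yes

Group means [19.57, 25.57, 35.60], grand mean 26.000
SSB = Σnᵢ(x̄ᵢ−x̄)² = 751.371; SSW = ΣΣ(x−x̄ᵢ)² = 340.629
MSB = 751.371/2 = 375.6857; MSW = 340.629/16 = 21.2893
F = MSB/MSW = 17.6467
df = (2, 16)
p-value (upper-tail) = 0.00009
At α=0.05: p < α → reject H₀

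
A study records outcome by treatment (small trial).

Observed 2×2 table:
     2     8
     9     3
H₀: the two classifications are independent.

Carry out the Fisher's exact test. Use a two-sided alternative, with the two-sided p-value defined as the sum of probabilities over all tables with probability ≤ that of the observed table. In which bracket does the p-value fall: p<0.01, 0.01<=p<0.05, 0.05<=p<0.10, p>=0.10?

Margins: r₁=10, r₂=12, c₁=11, c₂=11, n=22
p_obs = C(10,2)·C(12,9)/C(22,11); sum pmf over tables with pmf ≤ p_obs
p-value (two-sided) = 0.02997
→ bracket: 0.01<=p<0.05

p-value bracket: 0.01<=p<0.05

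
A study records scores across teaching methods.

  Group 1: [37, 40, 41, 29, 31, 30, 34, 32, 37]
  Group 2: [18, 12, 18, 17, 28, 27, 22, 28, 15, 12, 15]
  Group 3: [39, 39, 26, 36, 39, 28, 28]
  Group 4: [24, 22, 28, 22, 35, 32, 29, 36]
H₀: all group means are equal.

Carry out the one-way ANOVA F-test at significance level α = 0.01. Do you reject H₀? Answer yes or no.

Group means [34.56, 19.27, 33.57, 28.50], grand mean 28.171
SSB = Σnᵢ(x̄ᵢ−x̄)² = 1442.853; SSW = ΣΣ(x−x̄ᵢ)² = 954.118
MSB = 1442.853/3 = 480.9510; MSW = 954.118/31 = 30.7780
F = MSB/MSW = 15.6264
df = (3, 31)
p-value (upper-tail) = 0.00000
At α=0.01: p < α → reject H₀

reject H₀: yes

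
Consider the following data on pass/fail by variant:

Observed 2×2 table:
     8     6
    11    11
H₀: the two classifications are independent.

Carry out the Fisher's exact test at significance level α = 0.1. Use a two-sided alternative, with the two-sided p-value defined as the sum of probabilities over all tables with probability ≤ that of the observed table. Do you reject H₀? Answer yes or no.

reject H₀: no

Margins: r₁=14, r₂=22, c₁=19, c₂=17, n=36
p_obs = C(14,8)·C(22,11)/C(36,19); sum pmf over tables with pmf ≤ p_obs
p-value (two-sided) = 0.74187
At α=0.1: p ≥ α → fail to reject H₀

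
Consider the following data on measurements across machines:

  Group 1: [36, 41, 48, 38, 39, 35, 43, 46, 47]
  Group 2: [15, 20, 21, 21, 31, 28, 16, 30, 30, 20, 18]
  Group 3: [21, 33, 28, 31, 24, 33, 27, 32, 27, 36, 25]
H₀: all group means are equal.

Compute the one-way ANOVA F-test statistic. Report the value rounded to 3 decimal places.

Group means [41.44, 22.73, 28.82], grand mean 30.323
SSB = Σnᵢ(x̄ᵢ−x̄)² = 1772.734; SSW = ΣΣ(x−x̄ᵢ)² = 744.040
MSB = 1772.734/2 = 886.3669; MSW = 744.040/28 = 26.5729
F = MSB/MSW = 33.3561
df = (2, 28)

test statistic = 33.356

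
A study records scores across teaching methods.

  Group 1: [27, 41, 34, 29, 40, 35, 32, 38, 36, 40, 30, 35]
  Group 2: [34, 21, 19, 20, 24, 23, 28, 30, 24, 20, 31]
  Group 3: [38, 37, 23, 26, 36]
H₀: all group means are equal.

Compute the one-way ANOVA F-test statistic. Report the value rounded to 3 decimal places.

Group means [34.75, 24.91, 32.00], grand mean 30.393
SSB = Σnᵢ(x̄ᵢ−x̄)² = 571.519; SSW = ΣΣ(x−x̄ᵢ)² = 683.159
MSB = 571.519/2 = 285.7597; MSW = 683.159/25 = 27.3264
F = MSB/MSW = 10.4573
df = (2, 25)

test statistic = 10.457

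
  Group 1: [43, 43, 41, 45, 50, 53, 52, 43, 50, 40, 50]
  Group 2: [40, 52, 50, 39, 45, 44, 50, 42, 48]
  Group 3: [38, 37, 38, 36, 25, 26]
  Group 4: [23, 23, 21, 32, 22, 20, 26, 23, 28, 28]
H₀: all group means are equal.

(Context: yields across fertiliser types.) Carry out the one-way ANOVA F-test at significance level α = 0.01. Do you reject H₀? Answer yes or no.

reject H₀: yes

Group means [46.36, 45.56, 33.33, 24.60], grand mean 37.944
SSB = Σnᵢ(x̄ᵢ−x̄)² = 3209.388; SSW = ΣΣ(x−x̄ᵢ)² = 712.501
MSB = 3209.388/3 = 1069.7960; MSW = 712.501/32 = 22.2657
F = MSB/MSW = 48.0469
df = (3, 32)
p-value (upper-tail) = 0.00000
At α=0.01: p < α → reject H₀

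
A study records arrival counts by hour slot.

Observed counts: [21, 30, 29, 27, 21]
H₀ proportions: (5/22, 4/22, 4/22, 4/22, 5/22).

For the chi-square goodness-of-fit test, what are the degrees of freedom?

df = k − 1 = 5 − 1 = 4

degrees of freedom = 4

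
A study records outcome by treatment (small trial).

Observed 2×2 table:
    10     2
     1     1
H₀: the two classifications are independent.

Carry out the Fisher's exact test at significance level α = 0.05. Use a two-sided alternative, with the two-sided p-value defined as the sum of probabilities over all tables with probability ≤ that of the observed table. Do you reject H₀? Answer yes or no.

Margins: r₁=12, r₂=2, c₁=11, c₂=3, n=14
p_obs = C(12,10)·C(2,1)/C(14,11); sum pmf over tables with pmf ≤ p_obs
p-value (two-sided) = 0.39560
At α=0.05: p ≥ α → fail to reject H₀

reject H₀: no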